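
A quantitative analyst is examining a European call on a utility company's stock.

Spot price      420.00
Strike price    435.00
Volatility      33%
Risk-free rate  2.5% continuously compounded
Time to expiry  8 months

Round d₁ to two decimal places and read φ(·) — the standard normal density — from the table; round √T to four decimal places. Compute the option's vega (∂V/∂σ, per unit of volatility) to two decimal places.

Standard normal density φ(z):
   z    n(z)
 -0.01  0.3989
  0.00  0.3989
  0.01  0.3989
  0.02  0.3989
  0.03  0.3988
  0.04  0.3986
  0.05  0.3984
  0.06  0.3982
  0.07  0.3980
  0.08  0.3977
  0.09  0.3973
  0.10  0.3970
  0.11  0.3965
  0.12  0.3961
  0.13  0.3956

136.49

σ√T = 0.33·√0.6667 = 0.2694
d₁ = [ln(420/435) + (0.025 + 0.33²/2)·0.6667] / 0.2694 = [-0.0351 + 0.0530] / 0.2694 = 0.0663 ⇒ 0.07
√T = √0.6667 = 0.8165
φ(d₁) = φ(0.07) = 0.3980
vega = S·φ(d₁)·√T = 420·0.3980·0.8165 = 136.4861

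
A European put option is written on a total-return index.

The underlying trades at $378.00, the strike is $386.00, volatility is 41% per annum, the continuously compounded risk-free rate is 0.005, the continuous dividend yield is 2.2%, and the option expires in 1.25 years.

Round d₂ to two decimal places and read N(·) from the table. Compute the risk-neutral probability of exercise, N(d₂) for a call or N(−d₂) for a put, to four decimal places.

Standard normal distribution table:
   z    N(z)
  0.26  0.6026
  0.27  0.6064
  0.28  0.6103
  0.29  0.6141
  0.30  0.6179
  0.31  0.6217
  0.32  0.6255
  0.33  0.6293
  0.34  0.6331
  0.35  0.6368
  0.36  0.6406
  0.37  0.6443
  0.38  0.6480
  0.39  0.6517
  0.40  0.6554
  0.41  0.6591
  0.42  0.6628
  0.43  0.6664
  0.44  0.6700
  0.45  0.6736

T = 1.25;  σ√T = 0.4584
d₁ = [ln(378/386) + (0.005 − 0.022 + 0.41²/2)·1.25] / 0.4584 = [-0.0209 + 0.0838] / 0.4584 = 0.1372 ≈ 0.14
d₂ = d₁ − σ√T = 0.1372 − 0.4584 = -0.3212 ≈ -0.32
Risk-neutral Pr[S_T < K] = N(−d₂) = N(0.32) = 0.6255

0.6255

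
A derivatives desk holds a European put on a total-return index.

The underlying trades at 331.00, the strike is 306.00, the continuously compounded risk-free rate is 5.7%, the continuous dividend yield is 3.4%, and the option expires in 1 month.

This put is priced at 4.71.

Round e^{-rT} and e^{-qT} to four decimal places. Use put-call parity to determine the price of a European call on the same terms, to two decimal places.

e^(−qT) = e^(−0.034·0.08333) = 0.9972;  e^(−rT) = e^(−0.057·0.08333) = 0.9953
Put-call parity: C − P = S·e^(−qT) − K·e^(−rT) = 331·0.9972 − 306·0.9953 = 330.0732 − 304.5618 = 25.5114
C = P + (C − P) = 4.71 + (25.5114) = 30.2214

30.22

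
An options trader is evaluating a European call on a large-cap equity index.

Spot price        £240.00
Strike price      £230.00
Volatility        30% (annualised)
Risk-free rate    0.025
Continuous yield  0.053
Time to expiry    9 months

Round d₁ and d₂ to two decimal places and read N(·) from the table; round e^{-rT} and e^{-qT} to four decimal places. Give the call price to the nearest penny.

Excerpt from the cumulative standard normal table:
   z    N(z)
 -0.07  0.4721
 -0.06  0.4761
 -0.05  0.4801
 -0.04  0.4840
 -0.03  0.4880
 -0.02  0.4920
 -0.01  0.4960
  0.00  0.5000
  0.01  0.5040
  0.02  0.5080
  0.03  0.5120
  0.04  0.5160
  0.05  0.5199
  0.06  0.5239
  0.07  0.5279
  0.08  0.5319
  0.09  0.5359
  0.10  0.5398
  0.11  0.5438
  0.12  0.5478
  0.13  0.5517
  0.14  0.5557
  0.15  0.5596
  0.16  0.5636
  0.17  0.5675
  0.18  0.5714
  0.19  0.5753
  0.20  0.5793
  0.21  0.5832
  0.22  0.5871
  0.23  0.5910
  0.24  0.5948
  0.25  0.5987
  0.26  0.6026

σ√T = 0.3·√0.75 = 0.2598
d₁ = [ln(240/230) + (0.025 − 0.053 + ½·0.3²)·0.75] / (σ√T) = (0.0426 + 0.0128) / 0.2598 = 0.2129 ⇒ 0.21
d₂ = 0.2129 − 0.2598 = -0.0469 ⇒ -0.05
e^(−qT) = e^(−0.053·0.75) = 0.9610;  e^(−rT) = e^(−0.025·0.75) = 0.9814
N(d₁) = N(0.21) = 0.5832;  N(d₂) = N(-0.05) = 0.4801
C = 240·0.9610·0.5832 − 230·0.9814·0.4801 = 134.5092 − 108.3691 = 26.1401

£26.14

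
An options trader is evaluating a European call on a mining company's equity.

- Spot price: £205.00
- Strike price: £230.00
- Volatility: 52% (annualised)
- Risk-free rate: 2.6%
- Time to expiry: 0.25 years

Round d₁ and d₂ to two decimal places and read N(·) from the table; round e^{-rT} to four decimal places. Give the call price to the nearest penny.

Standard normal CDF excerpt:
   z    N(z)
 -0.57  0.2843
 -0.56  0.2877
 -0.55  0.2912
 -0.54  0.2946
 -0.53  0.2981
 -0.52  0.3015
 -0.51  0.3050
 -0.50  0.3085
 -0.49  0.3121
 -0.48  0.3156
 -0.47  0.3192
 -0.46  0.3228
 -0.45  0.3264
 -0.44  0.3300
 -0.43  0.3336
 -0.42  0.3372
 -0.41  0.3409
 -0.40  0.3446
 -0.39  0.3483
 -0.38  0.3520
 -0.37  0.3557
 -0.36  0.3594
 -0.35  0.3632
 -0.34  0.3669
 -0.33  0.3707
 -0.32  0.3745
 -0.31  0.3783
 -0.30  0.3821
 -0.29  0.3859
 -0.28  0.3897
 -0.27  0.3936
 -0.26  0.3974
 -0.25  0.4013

σ√T = 0.52·√0.25 = 0.2600
ln(S/K) + (r + σ²/2)T = ln(205/230) + (0.026 + 0.52²/2)·0.25 = -0.1151 + 0.0403 = -0.0748
d₁ = -0.0748 / 0.2600 = -0.2876 which rounds to -0.29
d₂ = d₁ − σ√T = -0.2876 − 0.2600 = -0.5476 which rounds to -0.55
exp(−rT) = exp(−0.026·0.25) = 0.9935
C = 205·N(-0.29) − 230·0.9935·N(-0.55) = 205·0.3859 − 230·0.9935·0.2912 = 79.1095 − 66.5407 = 12.5688

£12.57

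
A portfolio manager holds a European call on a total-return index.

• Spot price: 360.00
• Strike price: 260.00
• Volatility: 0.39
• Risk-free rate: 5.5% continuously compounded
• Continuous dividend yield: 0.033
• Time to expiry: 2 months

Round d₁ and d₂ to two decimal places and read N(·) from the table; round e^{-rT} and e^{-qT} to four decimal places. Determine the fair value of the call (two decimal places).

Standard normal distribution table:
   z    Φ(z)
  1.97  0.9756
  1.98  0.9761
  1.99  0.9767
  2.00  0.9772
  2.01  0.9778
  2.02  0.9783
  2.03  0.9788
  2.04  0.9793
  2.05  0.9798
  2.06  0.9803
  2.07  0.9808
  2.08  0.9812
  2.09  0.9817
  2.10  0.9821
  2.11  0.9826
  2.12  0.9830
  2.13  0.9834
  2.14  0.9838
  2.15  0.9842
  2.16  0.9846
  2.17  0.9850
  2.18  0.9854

σ√T = 0.39 × 0.4082 = 0.1592
ln(S/K) + (r − q + σ²/2)T = ln(360/260) + (0.055 − 0.033 + 0.39²/2)·0.1667 = 0.3254 + 0.0163 = 0.3418
d₁ = 0.3418 / 0.1592 = 2.1465 which rounds to 2.15
d₂ = d₁ − σ√T = 2.1465 − 0.1592 = 1.9873 which rounds to 1.99
exp(−qT) = exp(−0.033·0.1667) = 0.9945;  exp(−rT) = exp(−0.055·0.1667) = 0.9909
C = 360·0.9945·N(2.15) − 260·0.9909·N(1.99) = 360·0.9945·0.9842 − 260·0.9909·0.9767 = 352.3633 − 251.6311 = 100.7322

100.73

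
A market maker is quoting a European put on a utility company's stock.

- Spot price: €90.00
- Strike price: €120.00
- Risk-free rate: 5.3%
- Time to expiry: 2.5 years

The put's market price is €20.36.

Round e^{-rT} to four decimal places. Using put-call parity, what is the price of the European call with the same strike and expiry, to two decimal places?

€5.25

exp(−rT) = exp(−0.053·2.5) = 0.8759
Put-call parity: C − P = S − K·e^(−rT) = 90 − 120·0.8759 = 90 − 105.1080 = -15.1080
C = P + (C − P) = 20.36 + (-15.1080) = 5.2520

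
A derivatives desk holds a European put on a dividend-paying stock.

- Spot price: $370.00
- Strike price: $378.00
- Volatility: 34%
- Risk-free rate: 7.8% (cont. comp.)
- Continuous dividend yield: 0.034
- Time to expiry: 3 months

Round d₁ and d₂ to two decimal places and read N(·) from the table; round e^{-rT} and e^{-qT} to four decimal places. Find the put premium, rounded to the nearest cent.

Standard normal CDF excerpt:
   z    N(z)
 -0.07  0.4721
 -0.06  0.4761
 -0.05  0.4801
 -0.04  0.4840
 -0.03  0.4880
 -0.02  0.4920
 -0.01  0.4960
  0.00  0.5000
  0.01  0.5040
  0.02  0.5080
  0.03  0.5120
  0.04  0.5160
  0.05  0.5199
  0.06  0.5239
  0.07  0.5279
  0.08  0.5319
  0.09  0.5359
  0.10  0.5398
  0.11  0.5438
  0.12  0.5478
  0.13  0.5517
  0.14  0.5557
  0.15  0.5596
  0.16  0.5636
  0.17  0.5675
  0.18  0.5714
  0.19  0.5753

$26.95

σ√T = 0.34·√0.25 = 0.1700
d₁ = [ln(370/378) + (0.078 − 0.034 + 0.34²/2)·0.25] / 0.1700 = [-0.0214 + 0.0255] / 0.1700 = 0.0239 which rounds to 0.02
d₂ = d₁ − σ√T = 0.0239 − 0.1700 = -0.1461 which rounds to -0.15
exp(−qT) = exp(−0.034·0.25) = 0.9915;  exp(−rT) = exp(−0.078·0.25) = 0.9807
P = 378·0.9807·N(0.15) − 370·0.9915·N(-0.02) = 378·0.9807·0.5596 − 370·0.9915·0.4920 = 207.4463 − 180.4927 = 26.9536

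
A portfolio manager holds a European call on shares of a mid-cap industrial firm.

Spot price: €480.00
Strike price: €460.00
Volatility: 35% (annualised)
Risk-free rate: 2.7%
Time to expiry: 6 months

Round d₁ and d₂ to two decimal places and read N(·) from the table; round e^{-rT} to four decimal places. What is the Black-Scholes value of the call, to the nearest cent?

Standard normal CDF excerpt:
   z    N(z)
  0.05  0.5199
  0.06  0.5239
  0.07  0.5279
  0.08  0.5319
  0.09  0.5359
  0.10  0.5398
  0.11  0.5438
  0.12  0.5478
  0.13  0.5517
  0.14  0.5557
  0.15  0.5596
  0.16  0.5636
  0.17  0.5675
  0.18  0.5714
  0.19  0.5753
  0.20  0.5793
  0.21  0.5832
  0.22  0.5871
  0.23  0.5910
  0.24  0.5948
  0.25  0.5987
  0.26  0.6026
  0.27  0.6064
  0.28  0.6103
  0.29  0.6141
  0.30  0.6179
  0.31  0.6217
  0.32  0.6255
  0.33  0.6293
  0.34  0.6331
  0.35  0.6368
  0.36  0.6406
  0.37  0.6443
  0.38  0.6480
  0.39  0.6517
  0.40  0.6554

€60.68

σ√T = 0.35·√0.5 = 0.2475
ln(S/K) + (r + σ²/2)T = ln(480/460) + (0.027 + 0.35²/2)·0.5 = 0.0426 + 0.0441 = 0.0867
d₁ = 0.0867 / 0.2475 = 0.3503 → 0.35
d₂ = d₁ − σ√T = 0.3503 − 0.2475 = 0.1028 → 0.10
exp(−rT) = exp(−0.027·0.5) = 0.9866
C = 480·N(0.35) − 460·0.9866·N(0.10) = 480·0.6368 − 460·0.9866·0.5398 = 305.6640 − 244.9807 = 60.6833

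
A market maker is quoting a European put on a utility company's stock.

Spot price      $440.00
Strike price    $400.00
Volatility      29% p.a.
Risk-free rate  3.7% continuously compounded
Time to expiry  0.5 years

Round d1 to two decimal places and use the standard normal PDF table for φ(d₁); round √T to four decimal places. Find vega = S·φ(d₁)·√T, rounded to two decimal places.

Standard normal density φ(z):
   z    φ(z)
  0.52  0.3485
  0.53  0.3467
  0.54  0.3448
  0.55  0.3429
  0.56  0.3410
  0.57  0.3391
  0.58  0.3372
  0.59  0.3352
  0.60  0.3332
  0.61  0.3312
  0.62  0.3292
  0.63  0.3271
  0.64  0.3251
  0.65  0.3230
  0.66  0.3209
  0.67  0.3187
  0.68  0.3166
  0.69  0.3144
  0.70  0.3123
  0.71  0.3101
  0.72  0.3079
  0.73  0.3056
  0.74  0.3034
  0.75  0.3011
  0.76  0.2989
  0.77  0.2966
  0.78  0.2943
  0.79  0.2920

99.84

σ√T = 0.29 × 0.7071 = 0.2051
d₁ = [ln(440/400) + (0.037 + 0.29²/2)·0.5] / 0.2051 = [0.0953 + 0.0395] / 0.2051 = 0.6575 which rounds to 0.66
√T = √0.5 = 0.7071
φ(d₁) = φ(0.66) = 0.3209
vega = S·φ(d₁)·√T = 440·0.3209·0.7071 = 99.8397
(Call and put vega coincide under Black-Scholes.)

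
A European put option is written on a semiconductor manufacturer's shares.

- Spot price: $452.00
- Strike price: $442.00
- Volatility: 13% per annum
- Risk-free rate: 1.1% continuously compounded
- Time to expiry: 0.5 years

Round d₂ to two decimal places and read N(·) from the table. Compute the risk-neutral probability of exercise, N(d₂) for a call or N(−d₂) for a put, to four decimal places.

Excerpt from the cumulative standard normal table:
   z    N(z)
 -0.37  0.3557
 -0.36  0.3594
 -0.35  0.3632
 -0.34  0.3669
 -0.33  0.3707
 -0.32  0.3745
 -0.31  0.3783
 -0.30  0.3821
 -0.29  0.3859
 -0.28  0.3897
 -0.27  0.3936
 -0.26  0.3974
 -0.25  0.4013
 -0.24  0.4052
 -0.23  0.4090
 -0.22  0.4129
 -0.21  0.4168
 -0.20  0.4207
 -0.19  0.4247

T = 0.5;  σ√T = 0.0919
d₁ = [ln(452/442) + (0.011 + 0.13²/2)·0.5] / 0.0919 = [0.0224 + 0.0097] / 0.0919 = 0.3492 → 0.35
d₂ = d₁ − σ√T = 0.3492 − 0.0919 = 0.2572 → 0.26
Risk-neutral Pr[S_T < K] = N(−d₂) = N(-0.26) = 0.3974

0.3974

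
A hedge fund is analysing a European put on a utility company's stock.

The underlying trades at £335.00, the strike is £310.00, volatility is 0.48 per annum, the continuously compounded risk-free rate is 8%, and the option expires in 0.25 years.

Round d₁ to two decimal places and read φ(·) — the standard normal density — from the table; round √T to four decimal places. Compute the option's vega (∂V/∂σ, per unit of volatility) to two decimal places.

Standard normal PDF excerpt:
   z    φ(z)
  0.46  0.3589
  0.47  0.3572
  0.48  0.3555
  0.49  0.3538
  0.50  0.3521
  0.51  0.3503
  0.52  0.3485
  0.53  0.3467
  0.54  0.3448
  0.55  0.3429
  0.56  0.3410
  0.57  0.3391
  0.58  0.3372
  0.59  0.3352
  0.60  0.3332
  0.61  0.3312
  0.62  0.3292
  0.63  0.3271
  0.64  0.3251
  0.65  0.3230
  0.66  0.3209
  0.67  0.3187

58.07

T = 0.25;  σ√T = 0.2400
d₁ = [ln(335/310) + (0.08 + ½·0.48²)·0.25] / (σ√T) = (0.0776 + 0.0488) / 0.2400 = 0.5265 ⇒ 0.53
√T = √0.25 = 0.5000
φ(d₁) = φ(0.53) = 0.3467
vega = S·φ(d₁)·√T = 335·0.3467·0.5000 = 58.0723
(The call has the same vega.)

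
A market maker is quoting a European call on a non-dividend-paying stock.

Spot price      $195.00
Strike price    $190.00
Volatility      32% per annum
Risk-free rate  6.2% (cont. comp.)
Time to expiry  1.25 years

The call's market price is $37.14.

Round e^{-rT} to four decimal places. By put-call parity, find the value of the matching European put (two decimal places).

e^(−rT) = e^(−0.062·1.25) = 0.9254
Put-call parity: C − P = S − K·e^(−rT) = 195 − 190·0.9254 = 195 − 175.8260 = 19.1740
P = C − (C − P) = 37.14 − (19.1740) = 17.9660

$17.97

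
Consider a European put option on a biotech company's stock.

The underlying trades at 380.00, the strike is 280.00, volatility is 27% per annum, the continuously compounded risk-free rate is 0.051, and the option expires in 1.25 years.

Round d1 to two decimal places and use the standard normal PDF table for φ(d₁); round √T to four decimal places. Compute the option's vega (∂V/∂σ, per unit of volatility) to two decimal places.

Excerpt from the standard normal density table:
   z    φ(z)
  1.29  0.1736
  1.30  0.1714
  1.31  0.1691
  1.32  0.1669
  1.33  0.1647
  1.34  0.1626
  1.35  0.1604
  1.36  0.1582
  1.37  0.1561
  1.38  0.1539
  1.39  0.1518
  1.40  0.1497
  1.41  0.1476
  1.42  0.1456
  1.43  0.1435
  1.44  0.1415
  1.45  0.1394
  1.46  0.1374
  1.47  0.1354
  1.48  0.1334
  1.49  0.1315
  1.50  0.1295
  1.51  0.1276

T = 1.25;  σ√T = 0.3019
ln(S/K) + (r + σ²/2)T = ln(380/280) + (0.051 + 0.27²/2)·1.25 = 0.3054 + 0.1093 = 0.4147
d₁ = 0.4147 / 0.3019 = 1.3738 ⇒ 1.37
√T = √1.25 = 1.1180
φ(d₁) = φ(1.37) = 0.1561
vega = S·φ(d₁)·√T = 380·0.1561·1.1180 = 66.3175

66.32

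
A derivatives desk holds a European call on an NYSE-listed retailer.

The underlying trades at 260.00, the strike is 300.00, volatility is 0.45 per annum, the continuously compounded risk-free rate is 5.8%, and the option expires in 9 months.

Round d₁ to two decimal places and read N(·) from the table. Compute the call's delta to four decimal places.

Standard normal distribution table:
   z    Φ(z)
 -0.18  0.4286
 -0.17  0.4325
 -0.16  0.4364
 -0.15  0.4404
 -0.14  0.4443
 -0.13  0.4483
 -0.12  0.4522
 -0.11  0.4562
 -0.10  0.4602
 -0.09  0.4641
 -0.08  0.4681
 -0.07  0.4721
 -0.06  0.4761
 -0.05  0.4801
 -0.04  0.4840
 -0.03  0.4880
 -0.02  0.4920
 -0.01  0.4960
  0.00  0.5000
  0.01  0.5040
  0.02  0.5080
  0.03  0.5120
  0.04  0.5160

σ√T = 0.45 × 0.8660 = 0.3897
d₁ = [ln(260/300) + (0.058 + 0.45²/2)·0.75] / 0.3897 = [-0.1431 + 0.1194] / 0.3897 = -0.0607 → -0.06
N(d₁) = N(-0.06) = 0.4761
Δ_call = N(d₁) = 0.4761

0.4761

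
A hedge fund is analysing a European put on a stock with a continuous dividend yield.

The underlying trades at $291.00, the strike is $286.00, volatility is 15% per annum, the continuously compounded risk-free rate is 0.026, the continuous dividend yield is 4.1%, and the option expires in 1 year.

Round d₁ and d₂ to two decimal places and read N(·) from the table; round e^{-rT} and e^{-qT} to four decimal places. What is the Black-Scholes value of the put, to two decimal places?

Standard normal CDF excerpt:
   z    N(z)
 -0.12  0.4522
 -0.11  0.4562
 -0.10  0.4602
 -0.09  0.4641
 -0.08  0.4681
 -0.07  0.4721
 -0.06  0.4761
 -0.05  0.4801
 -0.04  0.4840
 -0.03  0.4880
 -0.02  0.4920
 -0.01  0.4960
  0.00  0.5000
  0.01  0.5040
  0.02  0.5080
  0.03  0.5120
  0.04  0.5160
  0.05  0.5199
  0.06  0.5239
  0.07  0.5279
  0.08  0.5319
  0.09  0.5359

σ√T = 0.15 × 1.0000 = 0.1500
d₁ = [ln(291/286) + (0.026 − 0.041 + ½·0.15²)·1] / (σ√T) = (0.0173 − 0.0038) / 0.1500 = 0.0905 ≈ 0.09
d₂ = 0.0905 − 0.1500 = -0.0595 ≈ -0.06
e^(−qT) = e^(−0.041·1) = 0.9598;  e^(−rT) = e^(−0.026·1) = 0.9743
N(−d₂) = N(0.06) = 0.5239;  N(−d₁) = N(-0.09) = 0.4641
P = 286·0.9743·0.5239 − 291·0.9598·0.4641 = 145.9846 − 129.6240 = 16.3607

$16.36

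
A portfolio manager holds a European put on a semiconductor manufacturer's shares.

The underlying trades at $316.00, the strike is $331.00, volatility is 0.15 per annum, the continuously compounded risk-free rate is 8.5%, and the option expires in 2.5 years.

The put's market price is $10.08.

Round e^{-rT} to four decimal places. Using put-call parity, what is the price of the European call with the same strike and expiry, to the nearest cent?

$58.43

exp(−rT) = exp(−0.085·2.5) = 0.8086
Put-call parity: C − P = S − K·e^(−rT) = 316 − 331·0.8086 = 316 − 267.6466 = 48.3534
C = P + (C − P) = 10.08 + (48.3534) = 58.4334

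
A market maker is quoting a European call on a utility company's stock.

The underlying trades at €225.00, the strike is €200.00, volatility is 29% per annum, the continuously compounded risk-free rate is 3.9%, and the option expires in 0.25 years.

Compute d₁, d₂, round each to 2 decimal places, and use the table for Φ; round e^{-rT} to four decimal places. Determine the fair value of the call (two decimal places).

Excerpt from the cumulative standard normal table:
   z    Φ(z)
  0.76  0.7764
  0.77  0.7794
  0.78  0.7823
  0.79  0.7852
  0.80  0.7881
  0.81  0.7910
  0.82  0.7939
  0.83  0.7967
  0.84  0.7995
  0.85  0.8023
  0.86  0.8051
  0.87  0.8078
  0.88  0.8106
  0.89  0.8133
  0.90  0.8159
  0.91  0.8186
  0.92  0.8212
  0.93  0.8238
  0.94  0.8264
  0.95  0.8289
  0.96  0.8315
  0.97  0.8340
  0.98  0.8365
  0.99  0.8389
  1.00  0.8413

σ√T = 0.29 × 0.5000 = 0.1450
d₁ = [ln(225/200) + (0.039 + 0.29²/2)·0.25] / 0.1450 = [0.1178 + 0.0203] / 0.1450 = 0.9520 which rounds to 0.95
d₂ = d₁ − σ√T = 0.9520 − 0.1450 = 0.8070 which rounds to 0.81
exp(−rT) = exp(−0.039·0.25) = 0.9903
C = 225·N(0.95) − 200·0.9903·N(0.81) = 225·0.8289 − 200·0.9903·0.7910 = 186.5025 − 156.6655 = 29.8370

€29.84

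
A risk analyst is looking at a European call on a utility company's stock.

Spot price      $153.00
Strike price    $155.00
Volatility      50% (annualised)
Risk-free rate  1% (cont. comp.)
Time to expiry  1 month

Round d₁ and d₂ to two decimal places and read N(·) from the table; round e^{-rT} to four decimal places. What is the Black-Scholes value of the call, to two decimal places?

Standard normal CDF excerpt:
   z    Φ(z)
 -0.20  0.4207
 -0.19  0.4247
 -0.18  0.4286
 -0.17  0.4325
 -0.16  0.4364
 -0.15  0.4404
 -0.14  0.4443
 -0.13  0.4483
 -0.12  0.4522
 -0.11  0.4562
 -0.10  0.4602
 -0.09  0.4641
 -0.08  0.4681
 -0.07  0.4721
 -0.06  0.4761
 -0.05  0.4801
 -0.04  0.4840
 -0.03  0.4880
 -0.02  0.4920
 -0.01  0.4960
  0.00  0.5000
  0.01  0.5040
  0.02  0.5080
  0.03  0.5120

T = 0.08333;  σ√T = 0.1443
d₁ = [ln(153/155) + (0.01 + ½·0.5²)·0.08333] / (σ√T) = (-0.0130 + 0.0112) / 0.1443 = -0.0120 which rounds to -0.01
d₂ = -0.0120 − 0.1443 = -0.1564 which rounds to -0.16
exp(−rT) = exp(−0.01·0.08333) = 0.9992
C = 153·N(-0.01) − 155·0.9992·N(-0.16) = 153·0.4960 − 155·0.9992·0.4364 = 75.8880 − 67.5879 = 8.3001

$8.30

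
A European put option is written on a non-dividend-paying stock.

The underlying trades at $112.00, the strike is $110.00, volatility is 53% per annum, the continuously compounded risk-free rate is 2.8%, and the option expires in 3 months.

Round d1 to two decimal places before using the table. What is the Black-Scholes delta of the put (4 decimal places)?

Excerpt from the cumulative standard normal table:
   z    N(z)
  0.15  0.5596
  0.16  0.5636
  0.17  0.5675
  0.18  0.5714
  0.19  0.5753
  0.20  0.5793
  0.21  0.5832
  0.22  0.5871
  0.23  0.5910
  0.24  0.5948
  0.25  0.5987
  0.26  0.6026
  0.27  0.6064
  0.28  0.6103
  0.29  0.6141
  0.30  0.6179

σ√T = 0.53·√0.25 = 0.2650
ln(S/K) + (r + σ²/2)T = ln(112/110) + (0.028 + 0.53²/2)·0.25 = 0.0180 + 0.0421 = 0.0601
d₁ = 0.0601 / 0.2650 = 0.2269 which rounds to 0.23
N(d₁) = N(0.23) = 0.5910
Δ_put = N(d₁) − 1 = 0.5910 − 1 = -0.4090

-0.4090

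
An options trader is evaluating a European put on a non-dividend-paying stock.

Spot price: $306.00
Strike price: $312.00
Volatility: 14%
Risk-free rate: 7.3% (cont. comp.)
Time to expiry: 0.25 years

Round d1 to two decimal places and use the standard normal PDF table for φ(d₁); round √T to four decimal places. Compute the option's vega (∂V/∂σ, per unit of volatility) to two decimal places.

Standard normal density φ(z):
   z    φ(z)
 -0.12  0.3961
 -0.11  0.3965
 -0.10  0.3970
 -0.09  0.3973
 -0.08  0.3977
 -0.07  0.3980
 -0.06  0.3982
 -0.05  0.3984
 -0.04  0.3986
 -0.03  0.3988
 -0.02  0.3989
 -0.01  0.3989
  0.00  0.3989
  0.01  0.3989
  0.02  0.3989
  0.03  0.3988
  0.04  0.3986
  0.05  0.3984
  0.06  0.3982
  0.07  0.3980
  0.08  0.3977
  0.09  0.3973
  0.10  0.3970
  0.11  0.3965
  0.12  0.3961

σ√T = 0.14·√0.25 = 0.0700
d₁ = [ln(306/312) + (0.073 + 0.14²/2)·0.25] / 0.0700 = [-0.0194 + 0.0207] / 0.0700 = 0.0183 which rounds to 0.02
√T = √0.25 = 0.5000
φ(d₁) = φ(0.02) = 0.3989
vega = S·φ(d₁)·√T = 306·0.3989·0.5000 = 61.0317
(Call and put vega coincide under Black-Scholes.)

61.03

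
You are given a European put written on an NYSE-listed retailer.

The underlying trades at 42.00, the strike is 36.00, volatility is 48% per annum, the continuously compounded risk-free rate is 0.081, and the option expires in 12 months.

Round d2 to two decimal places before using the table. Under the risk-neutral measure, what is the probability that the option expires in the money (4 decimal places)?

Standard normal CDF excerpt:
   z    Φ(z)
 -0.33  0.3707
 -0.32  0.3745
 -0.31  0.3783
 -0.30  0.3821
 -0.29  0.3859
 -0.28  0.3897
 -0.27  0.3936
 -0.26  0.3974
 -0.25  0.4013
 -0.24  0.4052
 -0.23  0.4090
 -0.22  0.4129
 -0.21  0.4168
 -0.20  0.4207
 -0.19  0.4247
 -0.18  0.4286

σ√T = 0.48·√1 = 0.4800
d₁ = [ln(42/36) + (0.081 + ½·0.48²)·1] / (σ√T) = (0.1542 + 0.1962) / 0.4800 = 0.7299 → 0.73
d₂ = 0.7299 − 0.4800 = 0.2499 → 0.25
Risk-neutral Pr[S_T < K] = N(−d₂) = N(-0.25) = 0.4013

0.4013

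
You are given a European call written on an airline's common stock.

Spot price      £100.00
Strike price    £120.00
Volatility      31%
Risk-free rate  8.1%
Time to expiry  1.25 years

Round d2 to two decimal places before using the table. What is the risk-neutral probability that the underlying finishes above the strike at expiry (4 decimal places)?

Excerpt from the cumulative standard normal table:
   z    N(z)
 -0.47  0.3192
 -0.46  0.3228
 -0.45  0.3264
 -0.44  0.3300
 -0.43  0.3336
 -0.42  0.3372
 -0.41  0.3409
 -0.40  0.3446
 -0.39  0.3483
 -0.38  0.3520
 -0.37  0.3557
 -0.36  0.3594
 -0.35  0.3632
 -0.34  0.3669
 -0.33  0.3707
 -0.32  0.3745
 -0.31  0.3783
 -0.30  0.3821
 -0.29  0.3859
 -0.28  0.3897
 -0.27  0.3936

T = 1.25;  σ√T = 0.3466
ln(S/K) + (r + σ²/2)T = ln(100/120) + (0.081 + 0.31²/2)·1.25 = -0.1823 + 0.1613 = -0.0210
d₁ = -0.0210 / 0.3466 = -0.0606 which rounds to -0.06
d₂ = d₁ − σ√T = -0.0606 − 0.3466 = -0.4072 which rounds to -0.41
Pr(exercise) under Q = N(d₂) = 0.3409

0.3409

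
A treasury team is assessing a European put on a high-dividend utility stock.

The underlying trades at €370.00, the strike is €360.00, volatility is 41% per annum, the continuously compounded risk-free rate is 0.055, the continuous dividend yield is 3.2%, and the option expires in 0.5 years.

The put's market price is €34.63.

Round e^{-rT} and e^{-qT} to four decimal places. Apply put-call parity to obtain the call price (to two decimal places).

e^(−qT) = e^(−0.032·0.5) = 0.9841;  e^(−rT) = e^(−0.055·0.5) = 0.9729
Put-call parity: C − P = S·e^(−qT) − K·e^(−rT) = 370·0.9841 − 360·0.9729 = 364.1170 − 350.2440 = 13.8730
C = P + (C − P) = 34.63 + (13.8730) = 48.5030

€48.50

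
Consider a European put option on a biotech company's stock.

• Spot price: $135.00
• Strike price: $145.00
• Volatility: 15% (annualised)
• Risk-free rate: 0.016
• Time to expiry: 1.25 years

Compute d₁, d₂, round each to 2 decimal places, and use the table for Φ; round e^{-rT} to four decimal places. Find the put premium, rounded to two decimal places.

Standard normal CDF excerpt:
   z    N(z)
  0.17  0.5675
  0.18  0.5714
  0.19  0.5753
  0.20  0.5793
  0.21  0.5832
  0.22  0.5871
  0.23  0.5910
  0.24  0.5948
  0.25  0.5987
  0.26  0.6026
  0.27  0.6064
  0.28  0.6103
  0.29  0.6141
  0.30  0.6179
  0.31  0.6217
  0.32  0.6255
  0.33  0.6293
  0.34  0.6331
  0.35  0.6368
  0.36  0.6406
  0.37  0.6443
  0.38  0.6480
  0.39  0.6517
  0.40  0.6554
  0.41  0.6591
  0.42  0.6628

$13.37

σ√T = 0.15·√1.25 = 0.1677
d₁ = [ln(135/145) + (0.016 + 0.15²/2)·1.25] / 0.1677 = [-0.0715 + 0.0341] / 0.1677 = -0.2230 → -0.22
d₂ = d₁ − σ√T = -0.2230 − 0.1677 = -0.3907 → -0.39
e^(−rT) = e^(−0.016·1.25) = 0.9802
N(−d₂) = N(0.39) = 0.6517;  N(−d₁) = N(0.22) = 0.5871
P = 145·0.9802·0.6517 − 135·0.5871 = 92.6255 − 79.2585 = 13.3670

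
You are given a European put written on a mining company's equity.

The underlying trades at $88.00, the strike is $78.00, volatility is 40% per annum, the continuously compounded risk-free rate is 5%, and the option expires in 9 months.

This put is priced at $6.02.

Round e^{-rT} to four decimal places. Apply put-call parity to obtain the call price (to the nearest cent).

e^(−rT) = e^(−0.05·0.75) = 0.9632
Put-call parity: C − P = S − K·e^(−rT) = 88 − 78·0.9632 = 88 − 75.1296 = 12.8704
C = P + (C − P) = 6.02 + (12.8704) = 18.8904

$18.89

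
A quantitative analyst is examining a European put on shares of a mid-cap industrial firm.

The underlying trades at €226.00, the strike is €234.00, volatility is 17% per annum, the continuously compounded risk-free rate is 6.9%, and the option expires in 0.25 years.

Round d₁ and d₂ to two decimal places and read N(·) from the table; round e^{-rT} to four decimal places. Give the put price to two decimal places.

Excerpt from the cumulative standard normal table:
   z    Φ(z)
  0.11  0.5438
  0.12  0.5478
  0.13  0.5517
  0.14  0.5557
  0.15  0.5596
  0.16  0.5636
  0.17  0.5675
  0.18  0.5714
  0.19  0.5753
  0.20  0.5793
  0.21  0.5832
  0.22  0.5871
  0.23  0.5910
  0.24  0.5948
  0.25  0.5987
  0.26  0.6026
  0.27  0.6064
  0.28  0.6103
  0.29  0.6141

€10.33

T = 0.25;  σ√T = 0.0850
ln(S/K) + (r + σ²/2)T = ln(226/234) + (0.069 + 0.17²/2)·0.25 = -0.0348 + 0.0209 = -0.0139
d₁ = -0.0139 / 0.0850 = -0.1638 which rounds to -0.16
d₂ = d₁ − σ√T = -0.1638 − 0.0850 = -0.2488 which rounds to -0.25
e^(−rT) = e^(−0.069·0.25) = 0.9829
N(−d₂) = N(0.25) = 0.5987;  N(−d₁) = N(0.16) = 0.5636
P = 234·0.9829·0.5987 − 226·0.5636 = 137.7002 − 127.3736 = 10.3266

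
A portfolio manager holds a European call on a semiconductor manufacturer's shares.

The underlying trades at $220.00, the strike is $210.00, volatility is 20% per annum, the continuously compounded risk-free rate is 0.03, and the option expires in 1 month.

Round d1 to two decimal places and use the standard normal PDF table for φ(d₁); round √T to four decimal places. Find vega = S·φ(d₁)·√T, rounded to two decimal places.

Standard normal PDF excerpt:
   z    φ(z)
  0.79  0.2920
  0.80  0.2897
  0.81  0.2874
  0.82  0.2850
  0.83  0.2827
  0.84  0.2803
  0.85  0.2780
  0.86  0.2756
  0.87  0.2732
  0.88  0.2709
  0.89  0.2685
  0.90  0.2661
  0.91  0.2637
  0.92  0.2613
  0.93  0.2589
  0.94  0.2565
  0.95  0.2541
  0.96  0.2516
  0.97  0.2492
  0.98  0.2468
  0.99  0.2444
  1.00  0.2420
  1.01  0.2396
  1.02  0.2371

17.21

σ√T = 0.2·√0.08333 = 0.0577
ln(S/K) + (r + σ²/2)T = ln(220/210) + (0.03 + 0.2²/2)·0.08333 = 0.0465 + 0.0042 = 0.0507
d₁ = 0.0507 / 0.0577 = 0.8779 → 0.88
√T = √0.08333 = 0.2887
φ(d₁) = φ(0.88) = 0.2709
vega = S·φ(d₁)·√T = 220·0.2709·0.2887 = 17.2059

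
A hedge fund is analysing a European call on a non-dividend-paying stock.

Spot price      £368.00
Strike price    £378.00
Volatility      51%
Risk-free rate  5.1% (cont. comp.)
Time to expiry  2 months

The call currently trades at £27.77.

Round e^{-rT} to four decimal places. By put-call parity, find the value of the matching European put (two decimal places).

£34.56

exp(−rT) = exp(−0.051·0.1667) = 0.9915
Put-call parity: C − P = S − K·e^(−rT) = 368 − 378·0.9915 = 368 − 374.7870 = -6.7870
P = C − (C − P) = 27.77 − (-6.7870) = 34.5570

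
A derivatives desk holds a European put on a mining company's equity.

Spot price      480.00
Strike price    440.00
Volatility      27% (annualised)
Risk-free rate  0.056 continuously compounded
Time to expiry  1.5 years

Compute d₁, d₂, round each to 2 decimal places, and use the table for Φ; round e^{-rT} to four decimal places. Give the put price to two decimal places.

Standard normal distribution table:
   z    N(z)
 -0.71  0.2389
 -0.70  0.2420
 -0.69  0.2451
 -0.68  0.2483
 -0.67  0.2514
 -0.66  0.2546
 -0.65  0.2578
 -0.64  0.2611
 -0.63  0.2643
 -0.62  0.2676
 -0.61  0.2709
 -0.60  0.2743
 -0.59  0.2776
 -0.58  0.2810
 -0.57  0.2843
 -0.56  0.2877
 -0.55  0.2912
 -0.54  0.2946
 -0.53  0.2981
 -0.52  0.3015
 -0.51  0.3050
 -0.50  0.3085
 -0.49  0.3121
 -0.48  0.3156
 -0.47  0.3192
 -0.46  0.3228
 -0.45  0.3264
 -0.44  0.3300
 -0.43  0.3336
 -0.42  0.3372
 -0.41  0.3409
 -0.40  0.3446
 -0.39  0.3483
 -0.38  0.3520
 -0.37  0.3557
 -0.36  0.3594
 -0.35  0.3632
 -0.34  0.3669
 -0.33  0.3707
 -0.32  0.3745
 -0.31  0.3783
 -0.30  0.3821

27.74

σ√T = 0.27 × 1.2247 = 0.3307
d₁ = [ln(480/440) + (0.056 + 0.27²/2)·1.5] / 0.3307 = [0.0870 + 0.1387] / 0.3307 = 0.6825 ⇒ 0.68
d₂ = d₁ − σ√T = 0.6825 − 0.3307 = 0.3518 ⇒ 0.35
e^(−rT) = e^(−0.056·1.5) = 0.9194
P = 440·0.9194·N(-0.35) − 480·N(-0.68) = 440·0.9194·0.3632 − 480·0.2483 = 146.9275 − 119.1840 = 27.7435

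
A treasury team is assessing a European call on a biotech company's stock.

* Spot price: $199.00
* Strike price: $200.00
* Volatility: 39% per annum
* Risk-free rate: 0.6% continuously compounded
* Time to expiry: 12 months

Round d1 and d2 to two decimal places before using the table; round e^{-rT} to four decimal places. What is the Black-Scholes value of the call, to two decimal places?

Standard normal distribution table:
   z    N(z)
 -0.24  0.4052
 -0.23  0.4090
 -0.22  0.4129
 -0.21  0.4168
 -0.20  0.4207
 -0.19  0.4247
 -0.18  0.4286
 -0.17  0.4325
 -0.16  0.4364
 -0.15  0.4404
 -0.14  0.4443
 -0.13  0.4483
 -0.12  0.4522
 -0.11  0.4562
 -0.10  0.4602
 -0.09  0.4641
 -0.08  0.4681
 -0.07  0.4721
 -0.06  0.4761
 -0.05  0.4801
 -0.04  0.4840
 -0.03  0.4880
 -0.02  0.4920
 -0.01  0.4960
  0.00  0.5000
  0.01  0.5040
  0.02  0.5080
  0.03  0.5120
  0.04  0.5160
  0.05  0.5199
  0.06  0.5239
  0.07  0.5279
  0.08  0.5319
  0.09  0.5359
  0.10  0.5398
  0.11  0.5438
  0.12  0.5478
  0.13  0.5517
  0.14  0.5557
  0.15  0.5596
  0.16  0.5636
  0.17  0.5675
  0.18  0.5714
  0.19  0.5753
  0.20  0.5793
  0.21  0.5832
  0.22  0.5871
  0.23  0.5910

T = 1;  σ√T = 0.3900
d₁ = [ln(199/200) + (0.006 + 0.39²/2)·1] / 0.3900 = [-0.0050 + 0.0821] / 0.3900 = 0.1975 → 0.20
d₂ = d₁ − σ√T = 0.1975 − 0.3900 = -0.1925 → -0.19
e^(−rT) = e^(−0.006·1) = 0.9940
C = 199·N(0.20) − 200·0.9940·N(-0.19) = 199·0.5793 − 200·0.9940·0.4247 = 115.2807 − 84.4304 = 30.8503

$30.85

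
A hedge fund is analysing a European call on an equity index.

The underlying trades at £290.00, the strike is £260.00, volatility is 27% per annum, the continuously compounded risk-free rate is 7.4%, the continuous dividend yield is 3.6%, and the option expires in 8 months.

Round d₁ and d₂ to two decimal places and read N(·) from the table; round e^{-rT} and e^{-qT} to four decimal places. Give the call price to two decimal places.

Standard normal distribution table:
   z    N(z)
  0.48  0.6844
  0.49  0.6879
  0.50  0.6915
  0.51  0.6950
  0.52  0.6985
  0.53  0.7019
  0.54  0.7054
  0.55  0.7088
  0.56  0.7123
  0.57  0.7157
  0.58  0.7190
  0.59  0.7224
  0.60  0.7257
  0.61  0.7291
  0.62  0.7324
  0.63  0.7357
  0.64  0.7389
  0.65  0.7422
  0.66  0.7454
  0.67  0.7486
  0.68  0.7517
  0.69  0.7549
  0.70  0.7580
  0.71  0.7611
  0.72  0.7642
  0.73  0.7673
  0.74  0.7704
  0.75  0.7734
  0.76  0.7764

£45.22

σ√T = 0.27 × 0.8165 = 0.2205
d₁ = [ln(290/260) + (0.074 − 0.036 + ½·0.27²)·0.6667] / (σ√T) = (0.1092 + 0.0496) / 0.2205 = 0.7205 ⇒ 0.72
d₂ = 0.7205 − 0.2205 = 0.5000 ⇒ 0.50
e^(−qT) = e^(−0.036·0.6667) = 0.9763;  e^(−rT) = e^(−0.074·0.6667) = 0.9519
N(d₁) = N(0.72) = 0.7642;  N(d₂) = N(0.50) = 0.6915
C = 290·0.9763·0.7642 − 260·0.9519·0.6915 = 216.3657 − 171.1421 = 45.2236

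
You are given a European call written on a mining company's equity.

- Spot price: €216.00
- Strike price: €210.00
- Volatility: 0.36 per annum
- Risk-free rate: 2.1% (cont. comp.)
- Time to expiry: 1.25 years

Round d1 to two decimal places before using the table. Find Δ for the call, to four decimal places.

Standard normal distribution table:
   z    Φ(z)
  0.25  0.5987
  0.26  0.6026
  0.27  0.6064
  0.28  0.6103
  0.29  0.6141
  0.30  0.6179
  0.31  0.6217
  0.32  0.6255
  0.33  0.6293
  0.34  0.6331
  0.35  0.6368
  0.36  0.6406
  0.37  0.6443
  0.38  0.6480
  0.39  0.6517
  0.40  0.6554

σ√T = 0.36·√1.25 = 0.4025
d₁ = [ln(216/210) + (0.021 + 0.36²/2)·1.25] / 0.4025 = [0.0282 + 0.1072] / 0.4025 = 0.3365 ⇒ 0.34
N(d₁) = N(0.34) = 0.6331
Δ_call = N(d₁) = 0.6331

0.6331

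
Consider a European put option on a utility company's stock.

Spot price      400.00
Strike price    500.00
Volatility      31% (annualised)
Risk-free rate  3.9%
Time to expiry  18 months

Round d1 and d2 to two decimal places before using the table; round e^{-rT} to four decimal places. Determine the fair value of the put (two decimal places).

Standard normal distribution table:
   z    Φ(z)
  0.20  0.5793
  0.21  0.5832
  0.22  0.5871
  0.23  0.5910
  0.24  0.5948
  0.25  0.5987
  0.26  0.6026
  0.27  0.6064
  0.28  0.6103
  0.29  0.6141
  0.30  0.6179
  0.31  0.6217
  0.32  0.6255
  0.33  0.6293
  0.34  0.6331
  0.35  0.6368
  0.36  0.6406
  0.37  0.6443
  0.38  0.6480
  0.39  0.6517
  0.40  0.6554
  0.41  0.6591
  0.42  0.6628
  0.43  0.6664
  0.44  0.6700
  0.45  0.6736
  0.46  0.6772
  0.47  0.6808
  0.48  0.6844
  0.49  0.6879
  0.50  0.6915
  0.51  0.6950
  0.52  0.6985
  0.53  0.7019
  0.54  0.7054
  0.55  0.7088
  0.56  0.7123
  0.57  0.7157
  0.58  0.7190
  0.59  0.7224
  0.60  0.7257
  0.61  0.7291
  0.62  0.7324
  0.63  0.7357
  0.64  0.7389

T = 1.5;  σ√T = 0.3797
d₁ = [ln(400/500) + (0.039 + 0.31²/2)·1.5] / 0.3797 = [-0.2231 + 0.1306] / 0.3797 = -0.2438 ≈ -0.24
d₂ = d₁ − σ√T = -0.2438 − 0.3797 = -0.6235 ≈ -0.62
exp(−rT) = exp(−0.039·1.5) = 0.9432
N(−d₂) = N(0.62) = 0.7324;  N(−d₁) = N(0.24) = 0.5948
P = 500·0.9432·0.7324 − 400·0.5948 = 345.3998 − 237.9200 = 107.4798

107.48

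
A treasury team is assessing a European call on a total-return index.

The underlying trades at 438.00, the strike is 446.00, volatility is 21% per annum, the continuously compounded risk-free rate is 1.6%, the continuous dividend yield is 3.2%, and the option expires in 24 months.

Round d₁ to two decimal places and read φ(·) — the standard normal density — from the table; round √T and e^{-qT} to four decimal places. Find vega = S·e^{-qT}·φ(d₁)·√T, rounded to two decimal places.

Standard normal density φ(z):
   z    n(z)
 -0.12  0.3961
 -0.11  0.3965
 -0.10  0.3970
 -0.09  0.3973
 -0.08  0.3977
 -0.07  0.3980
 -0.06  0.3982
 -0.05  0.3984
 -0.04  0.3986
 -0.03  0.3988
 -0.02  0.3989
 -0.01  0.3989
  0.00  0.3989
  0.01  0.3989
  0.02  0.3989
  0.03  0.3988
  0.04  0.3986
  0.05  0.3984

231.77

T = 2;  σ√T = 0.2970
d₁ = [ln(438/446) + (0.016 − 0.032 + 0.21²/2)·2] / 0.2970 = [-0.0181 + 0.0121] / 0.2970 = -0.0202 ≈ -0.02
√T = √2 = 1.4142
φ(d₁) = φ(-0.02) = 0.3989
e^(−qT) = e^(−0.032·2) = 0.9380
vega = S·e^(−qT)·φ(d₁)·√T = 438·0.9380·0.3989·1.4142 = 231.7671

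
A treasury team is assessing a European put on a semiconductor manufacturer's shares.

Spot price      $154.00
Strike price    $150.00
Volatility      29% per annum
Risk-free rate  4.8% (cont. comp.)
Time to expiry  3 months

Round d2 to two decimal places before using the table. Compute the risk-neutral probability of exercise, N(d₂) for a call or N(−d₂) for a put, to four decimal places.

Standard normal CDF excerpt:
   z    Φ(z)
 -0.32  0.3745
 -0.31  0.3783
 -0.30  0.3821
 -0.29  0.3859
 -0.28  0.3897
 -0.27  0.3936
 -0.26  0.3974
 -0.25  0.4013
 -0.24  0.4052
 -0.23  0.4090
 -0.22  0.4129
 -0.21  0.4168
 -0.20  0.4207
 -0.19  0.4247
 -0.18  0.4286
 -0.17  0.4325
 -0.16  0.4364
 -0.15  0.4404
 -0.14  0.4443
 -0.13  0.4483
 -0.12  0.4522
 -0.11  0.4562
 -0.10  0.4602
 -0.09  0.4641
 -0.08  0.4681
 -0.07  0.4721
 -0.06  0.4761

T = 0.25;  σ√T = 0.1450
d₁ = [ln(154/150) + (0.048 + 0.29²/2)·0.25] / 0.1450 = [0.0263 + 0.0225] / 0.1450 = 0.3368 → 0.34
d₂ = d₁ − σ√T = 0.3368 − 0.1450 = 0.1918 → 0.19
Risk-neutral Pr[S_T < K] = N(−d₂) = N(-0.19) = 0.4247

0.4247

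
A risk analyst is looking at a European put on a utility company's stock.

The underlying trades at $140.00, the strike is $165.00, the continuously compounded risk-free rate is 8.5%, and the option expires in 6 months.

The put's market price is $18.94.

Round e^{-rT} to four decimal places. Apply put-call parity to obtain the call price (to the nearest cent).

exp(−rT) = exp(−0.085·0.5) = 0.9584
Put-call parity: C − P = S − K·e^(−rT) = 140 − 165·0.9584 = 140 − 158.1360 = -18.1360
C = P + (C − P) = 18.94 + (-18.1360) = 0.8040

$0.80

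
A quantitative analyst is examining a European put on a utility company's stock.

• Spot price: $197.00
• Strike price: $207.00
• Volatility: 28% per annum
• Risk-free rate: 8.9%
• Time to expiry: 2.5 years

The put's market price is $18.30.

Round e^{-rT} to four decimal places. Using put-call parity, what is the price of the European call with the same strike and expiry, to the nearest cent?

e^(−rT) = e^(−0.089·2.5) = 0.8005
Put-call parity: C − P = S − K·e^(−rT) = 197 − 207·0.8005 = 197 − 165.7035 = 31.2965
C = P + (C − P) = 18.30 + (31.2965) = 49.5965

$49.60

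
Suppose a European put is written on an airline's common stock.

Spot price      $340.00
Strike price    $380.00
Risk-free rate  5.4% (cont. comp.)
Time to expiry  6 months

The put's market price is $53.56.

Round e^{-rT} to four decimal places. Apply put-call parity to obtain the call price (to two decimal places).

exp(−rT) = exp(−0.054·0.5) = 0.9734
Put-call parity: C − P = S − K·e^(−rT) = 340 − 380·0.9734 = 340 − 369.8920 = -29.8920
C = P + (C − P) = 53.56 + (-29.8920) = 23.6680

$23.67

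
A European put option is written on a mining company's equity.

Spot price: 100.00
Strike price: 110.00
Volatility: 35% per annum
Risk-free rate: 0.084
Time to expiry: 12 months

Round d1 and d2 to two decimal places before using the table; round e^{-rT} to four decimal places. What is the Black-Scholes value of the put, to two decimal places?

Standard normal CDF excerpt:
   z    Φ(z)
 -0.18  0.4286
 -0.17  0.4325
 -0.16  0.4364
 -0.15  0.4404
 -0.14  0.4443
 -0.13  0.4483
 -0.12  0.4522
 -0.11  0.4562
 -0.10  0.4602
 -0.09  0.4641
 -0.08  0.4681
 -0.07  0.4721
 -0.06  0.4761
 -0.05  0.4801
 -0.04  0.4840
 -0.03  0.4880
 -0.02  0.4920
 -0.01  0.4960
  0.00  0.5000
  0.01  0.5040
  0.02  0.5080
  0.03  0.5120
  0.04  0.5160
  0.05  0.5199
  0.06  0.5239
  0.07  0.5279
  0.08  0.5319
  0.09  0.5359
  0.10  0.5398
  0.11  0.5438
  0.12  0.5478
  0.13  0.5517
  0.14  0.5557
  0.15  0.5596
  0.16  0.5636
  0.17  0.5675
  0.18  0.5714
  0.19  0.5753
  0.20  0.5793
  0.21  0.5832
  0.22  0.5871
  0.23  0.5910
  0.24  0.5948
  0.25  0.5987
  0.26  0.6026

σ√T = 0.35·√1 = 0.3500
d₁ = [ln(100/110) + (0.084 + 0.35²/2)·1] / 0.3500 = [-0.0953 + 0.1452] / 0.3500 = 0.1427 → 0.14
d₂ = d₁ − σ√T = 0.1427 − 0.3500 = -0.2073 → -0.21
e^(−rT) = e^(−0.084·1) = 0.9194
N(−d₂) = N(0.21) = 0.5832;  N(−d₁) = N(-0.14) = 0.4443
P = 110·0.9194·0.5832 − 100·0.4443 = 58.9813 − 44.4300 = 14.5513

14.55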